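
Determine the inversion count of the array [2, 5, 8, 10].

Finding inversions in [2, 5, 8, 10]:


Total inversions: 0

The array has 0 inversions. It is already sorted.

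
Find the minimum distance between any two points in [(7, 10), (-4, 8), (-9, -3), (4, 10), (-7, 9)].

Computing all pairwise distances among 5 points:

d((7, 10), (-4, 8)) = 11.1803
d((7, 10), (-9, -3)) = 20.6155
d((7, 10), (4, 10)) = 3.0 <-- minimum
d((7, 10), (-7, 9)) = 14.0357
d((-4, 8), (-9, -3)) = 12.083
d((-4, 8), (4, 10)) = 8.2462
d((-4, 8), (-7, 9)) = 3.1623
d((-9, -3), (4, 10)) = 18.3848
d((-9, -3), (-7, 9)) = 12.1655
d((4, 10), (-7, 9)) = 11.0454

Closest pair: (7, 10) and (4, 10) with distance 3.0

The closest pair is (7, 10) and (4, 10) with Euclidean distance 3.0. For 5 points, brute-force pairwise comparison is shown above. For large n, the divide-and-conquer algorithm (sort by x, recurse on halves, check the dividing strip) achieves O(n log n).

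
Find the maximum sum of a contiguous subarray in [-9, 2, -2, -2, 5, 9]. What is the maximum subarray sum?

Using Kadane's algorithm on [-9, 2, -2, -2, 5, 9]:

Scanning through the array:
Position 1 (value 2): max_ending_here = 2, max_so_far = 2
Position 2 (value -2): max_ending_here = 0, max_so_far = 2
Position 3 (value -2): max_ending_here = -2, max_so_far = 2
Position 4 (value 5): max_ending_here = 5, max_so_far = 5
Position 5 (value 9): max_ending_here = 14, max_so_far = 14

Maximum subarray: [5, 9]
Maximum sum: 14

The maximum subarray is [5, 9] with sum 14. This subarray runs from index 4 to index 5.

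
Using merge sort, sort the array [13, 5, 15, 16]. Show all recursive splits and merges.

Merge sort trace:

Split: [13, 5, 15, 16] -> [13, 5] and [15, 16]
  Split: [13, 5] -> [13] and [5]
  Merge: [13] + [5] -> [5, 13]
  Split: [15, 16] -> [15] and [16]
  Merge: [15] + [16] -> [15, 16]
Merge: [5, 13] + [15, 16] -> [5, 13, 15, 16]

Final sorted array: [5, 13, 15, 16]

The merge sort proceeds by recursively splitting the array and merging sorted halves.
After all merges, the sorted array is [5, 13, 15, 16].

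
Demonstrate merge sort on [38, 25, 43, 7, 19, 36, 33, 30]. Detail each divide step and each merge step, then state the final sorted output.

Merge sort trace:

Split: [38, 25, 43, 7, 19, 36, 33, 30] -> [38, 25, 43, 7] and [19, 36, 33, 30]
  Split: [38, 25, 43, 7] -> [38, 25] and [43, 7]
    Split: [38, 25] -> [38] and [25]
    Merge: [38] + [25] -> [25, 38]
    Split: [43, 7] -> [43] and [7]
    Merge: [43] + [7] -> [7, 43]
  Merge: [25, 38] + [7, 43] -> [7, 25, 38, 43]
  Split: [19, 36, 33, 30] -> [19, 36] and [33, 30]
    Split: [19, 36] -> [19] and [36]
    Merge: [19] + [36] -> [19, 36]
    Split: [33, 30] -> [33] and [30]
    Merge: [33] + [30] -> [30, 33]
  Merge: [19, 36] + [30, 33] -> [19, 30, 33, 36]
Merge: [7, 25, 38, 43] + [19, 30, 33, 36] -> [7, 19, 25, 30, 33, 36, 38, 43]

Final sorted array: [7, 19, 25, 30, 33, 36, 38, 43]

The merge sort proceeds by recursively splitting the array and merging sorted halves.
After all merges, the sorted array is [7, 19, 25, 30, 33, 36, 38, 43].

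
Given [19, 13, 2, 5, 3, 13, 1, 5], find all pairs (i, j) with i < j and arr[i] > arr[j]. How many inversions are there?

Finding inversions in [19, 13, 2, 5, 3, 13, 1, 5]:

(0, 1): arr[0]=19 > arr[1]=13
(0, 2): arr[0]=19 > arr[2]=2
(0, 3): arr[0]=19 > arr[3]=5
(0, 4): arr[0]=19 > arr[4]=3
(0, 5): arr[0]=19 > arr[5]=13
(0, 6): arr[0]=19 > arr[6]=1
(0, 7): arr[0]=19 > arr[7]=5
(1, 2): arr[1]=13 > arr[2]=2
(1, 3): arr[1]=13 > arr[3]=5
(1, 4): arr[1]=13 > arr[4]=3
(1, 6): arr[1]=13 > arr[6]=1
(1, 7): arr[1]=13 > arr[7]=5
(2, 6): arr[2]=2 > arr[6]=1
(3, 4): arr[3]=5 > arr[4]=3
(3, 6): arr[3]=5 > arr[6]=1
(4, 6): arr[4]=3 > arr[6]=1
(5, 6): arr[5]=13 > arr[6]=1
(5, 7): arr[5]=13 > arr[7]=5

Total inversions: 18

The array has 18 inversion(s): (0,1), (0,2), (0,3), (0,4), (0,5), (0,6), (0,7), (1,2), (1,3), (1,4), (1,6), (1,7), (2,6), (3,4), (3,6), (4,6), (5,6), (5,7). Each pair (i,j) satisfies i < j and arr[i] > arr[j].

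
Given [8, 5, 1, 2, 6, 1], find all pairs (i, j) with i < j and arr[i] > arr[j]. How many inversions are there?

Finding inversions in [8, 5, 1, 2, 6, 1]:

(0, 1): arr[0]=8 > arr[1]=5
(0, 2): arr[0]=8 > arr[2]=1
(0, 3): arr[0]=8 > arr[3]=2
(0, 4): arr[0]=8 > arr[4]=6
(0, 5): arr[0]=8 > arr[5]=1
(1, 2): arr[1]=5 > arr[2]=1
(1, 3): arr[1]=5 > arr[3]=2
(1, 5): arr[1]=5 > arr[5]=1
(3, 5): arr[3]=2 > arr[5]=1
(4, 5): arr[4]=6 > arr[5]=1

Total inversions: 10

The array has 10 inversion(s): (0,1), (0,2), (0,3), (0,4), (0,5), (1,2), (1,3), (1,5), (3,5), (4,5). Each pair (i,j) satisfies i < j and arr[i] > arr[j].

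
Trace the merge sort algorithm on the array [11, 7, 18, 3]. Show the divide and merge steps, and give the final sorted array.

Merge sort trace:

Split: [11, 7, 18, 3] -> [11, 7] and [18, 3]
  Split: [11, 7] -> [11] and [7]
  Merge: [11] + [7] -> [7, 11]
  Split: [18, 3] -> [18] and [3]
  Merge: [18] + [3] -> [3, 18]
Merge: [7, 11] + [3, 18] -> [3, 7, 11, 18]

Final sorted array: [3, 7, 11, 18]

The merge sort proceeds by recursively splitting the array and merging sorted halves.
After all merges, the sorted array is [3, 7, 11, 18].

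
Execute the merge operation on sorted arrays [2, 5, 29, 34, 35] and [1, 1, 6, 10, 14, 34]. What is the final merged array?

Merging process:

Compare 2 vs 1: take 1 from right. Merged: [1]
Compare 2 vs 1: take 1 from right. Merged: [1, 1]
Compare 2 vs 6: take 2 from left. Merged: [1, 1, 2]
Compare 5 vs 6: take 5 from left. Merged: [1, 1, 2, 5]
Compare 29 vs 6: take 6 from right. Merged: [1, 1, 2, 5, 6]
Compare 29 vs 10: take 10 from right. Merged: [1, 1, 2, 5, 6, 10]
Compare 29 vs 14: take 14 from right. Merged: [1, 1, 2, 5, 6, 10, 14]
Compare 29 vs 34: take 29 from left. Merged: [1, 1, 2, 5, 6, 10, 14, 29]
Compare 34 vs 34: take 34 from left. Merged: [1, 1, 2, 5, 6, 10, 14, 29, 34]
Compare 35 vs 34: take 34 from right. Merged: [1, 1, 2, 5, 6, 10, 14, 29, 34, 34]
Append remaining from left: [35]. Merged: [1, 1, 2, 5, 6, 10, 14, 29, 34, 34, 35]

Final merged array: [1, 1, 2, 5, 6, 10, 14, 29, 34, 34, 35]
Total comparisons: 10

The merged array is [1, 1, 2, 5, 6, 10, 14, 29, 34, 34, 35], requiring 10 comparisons. The merge step runs in O(n) time where n is the total number of elements.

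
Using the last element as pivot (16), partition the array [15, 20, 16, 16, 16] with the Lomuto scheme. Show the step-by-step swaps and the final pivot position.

Lomuto partition with pivot = 16:

Initial array: [15, 20, 16, 16, 16]

arr[0]=15 <= 16: swap with position 0, array becomes [15, 20, 16, 16, 16]
arr[1]=20 > 16: no swap
arr[2]=16 <= 16: swap with position 1, array becomes [15, 16, 20, 16, 16]
arr[3]=16 <= 16: swap with position 2, array becomes [15, 16, 16, 20, 16]

Place pivot at position 3: [15, 16, 16, 16, 20]
Pivot position: 3

After partitioning with pivot 16, the array becomes [15, 16, 16, 16, 20]. The pivot is placed at index 3. All elements to the left of the pivot are <= 16, and all elements to the right are > 16.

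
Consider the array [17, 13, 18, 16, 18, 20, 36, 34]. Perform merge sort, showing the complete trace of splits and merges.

Merge sort trace:

Split: [17, 13, 18, 16, 18, 20, 36, 34] -> [17, 13, 18, 16] and [18, 20, 36, 34]
  Split: [17, 13, 18, 16] -> [17, 13] and [18, 16]
    Split: [17, 13] -> [17] and [13]
    Merge: [17] + [13] -> [13, 17]
    Split: [18, 16] -> [18] and [16]
    Merge: [18] + [16] -> [16, 18]
  Merge: [13, 17] + [16, 18] -> [13, 16, 17, 18]
  Split: [18, 20, 36, 34] -> [18, 20] and [36, 34]
    Split: [18, 20] -> [18] and [20]
    Merge: [18] + [20] -> [18, 20]
    Split: [36, 34] -> [36] and [34]
    Merge: [36] + [34] -> [34, 36]
  Merge: [18, 20] + [34, 36] -> [18, 20, 34, 36]
Merge: [13, 16, 17, 18] + [18, 20, 34, 36] -> [13, 16, 17, 18, 18, 20, 34, 36]

Final sorted array: [13, 16, 17, 18, 18, 20, 34, 36]

The merge sort proceeds by recursively splitting the array and merging sorted halves.
After all merges, the sorted array is [13, 16, 17, 18, 18, 20, 34, 36].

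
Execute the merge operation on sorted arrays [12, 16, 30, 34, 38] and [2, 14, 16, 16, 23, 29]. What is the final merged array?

Merging process:

Compare 12 vs 2: take 2 from right. Merged: [2]
Compare 12 vs 14: take 12 from left. Merged: [2, 12]
Compare 16 vs 14: take 14 from right. Merged: [2, 12, 14]
Compare 16 vs 16: take 16 from left. Merged: [2, 12, 14, 16]
Compare 30 vs 16: take 16 from right. Merged: [2, 12, 14, 16, 16]
Compare 30 vs 16: take 16 from right. Merged: [2, 12, 14, 16, 16, 16]
Compare 30 vs 23: take 23 from right. Merged: [2, 12, 14, 16, 16, 16, 23]
Compare 30 vs 29: take 29 from right. Merged: [2, 12, 14, 16, 16, 16, 23, 29]
Append remaining from left: [30, 34, 38]. Merged: [2, 12, 14, 16, 16, 16, 23, 29, 30, 34, 38]

Final merged array: [2, 12, 14, 16, 16, 16, 23, 29, 30, 34, 38]
Total comparisons: 8

The merged array is [2, 12, 14, 16, 16, 16, 23, 29, 30, 34, 38], requiring 8 comparisons. The merge step runs in O(n) time where n is the total number of elements.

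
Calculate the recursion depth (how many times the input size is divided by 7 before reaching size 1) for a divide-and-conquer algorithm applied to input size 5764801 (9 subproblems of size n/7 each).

For divide and conquer with division factor 7:

Problem sizes at each level:
Level 0: 5764801
Level 1: 823543
Level 2: 117649
Level 3: 16807
Level 4: 2401
Level 5: 343
Level 6: 49
Level 7: 7
Level 8: 1

The root is level 0 and the size-1 base case is level 8 (the tree spans levels 0 through 8, i.e. 9 levels counting the root), so the depth is the number of divisions: log_7(5764801) = 8

The recursion tree depth is log_7(5764801) = 8. At each level, the problem size is divided by 7, so it takes 8 divisions to reduce to a base case of size 1. The algorithm makes 9 recursive calls at each level.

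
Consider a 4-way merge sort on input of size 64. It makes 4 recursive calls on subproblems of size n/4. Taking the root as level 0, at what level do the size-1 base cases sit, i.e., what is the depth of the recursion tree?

For divide and conquer with division factor 4:

Problem sizes at each level:
Level 0: 64
Level 1: 16
Level 2: 4
Level 3: 1

The root is level 0 and the size-1 base case is level 3 (the tree spans levels 0 through 3, i.e. 4 levels counting the root), so the depth is the number of divisions: log_4(64) = 3

The recursion tree depth is log_4(64) = 3. At each level, the problem size is divided by 4, so it takes 3 divisions to reduce to a base case of size 1. The algorithm makes 4 recursive calls at each level.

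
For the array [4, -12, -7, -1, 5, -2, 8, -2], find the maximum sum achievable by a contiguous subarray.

Using Kadane's algorithm on [4, -12, -7, -1, 5, -2, 8, -2]:

Scanning through the array:
Position 1 (value -12): max_ending_here = -8, max_so_far = 4
Position 2 (value -7): max_ending_here = -7, max_so_far = 4
Position 3 (value -1): max_ending_here = -1, max_so_far = 4
Position 4 (value 5): max_ending_here = 5, max_so_far = 5
Position 5 (value -2): max_ending_here = 3, max_so_far = 5
Position 6 (value 8): max_ending_here = 11, max_so_far = 11
Position 7 (value -2): max_ending_here = 9, max_so_far = 11

Maximum subarray: [5, -2, 8]
Maximum sum: 11

The maximum subarray is [5, -2, 8] with sum 11. This subarray runs from index 4 to index 6.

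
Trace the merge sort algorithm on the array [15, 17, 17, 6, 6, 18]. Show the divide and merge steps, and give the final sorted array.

Merge sort trace:

Split: [15, 17, 17, 6, 6, 18] -> [15, 17, 17] and [6, 6, 18]
  Split: [15, 17, 17] -> [15] and [17, 17]
    Split: [17, 17] -> [17] and [17]
    Merge: [17] + [17] -> [17, 17]
  Merge: [15] + [17, 17] -> [15, 17, 17]
  Split: [6, 6, 18] -> [6] and [6, 18]
    Split: [6, 18] -> [6] and [18]
    Merge: [6] + [18] -> [6, 18]
  Merge: [6] + [6, 18] -> [6, 6, 18]
Merge: [15, 17, 17] + [6, 6, 18] -> [6, 6, 15, 17, 17, 18]

Final sorted array: [6, 6, 15, 17, 17, 18]

The merge sort proceeds by recursively splitting the array and merging sorted halves.
After all merges, the sorted array is [6, 6, 15, 17, 17, 18].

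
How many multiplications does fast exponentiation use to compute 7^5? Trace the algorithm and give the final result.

Computing 7^5 by squaring (build up from 7^1; each line after the first costs one multiplication):

7^1 = 7
7^2 = (7^1)^2 = 7^2 = 49
7^4 = (7^2)^2 = 49^2 = 2401
7^5 = 7 * 7^4 = 7 * 2401 = 16807

Result: 16807
Multiplications needed: 3 (3 lines after 7^1)

7^5 = 16807. Using exponentiation by squaring, this requires 3 multiplications. The key idea: if the exponent is even, square the half-power; if odd, multiply by the base once.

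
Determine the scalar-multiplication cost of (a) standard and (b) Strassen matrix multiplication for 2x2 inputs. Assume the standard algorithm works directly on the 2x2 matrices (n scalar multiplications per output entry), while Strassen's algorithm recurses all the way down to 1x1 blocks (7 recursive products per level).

Matrix multiplication for 2x2 matrices:

Standard algorithm: 2^3 = 8 multiplications
Strassen's algorithm: 7^(log2(2)) = 7^1 = 7 multiplications
Savings: 8 - 7 = 1 multiplications

Standard: 8 multiplications (2^3). Strassen: 7 multiplications (7^1). Strassen reduces 8 recursive multiplications to 7 at each level.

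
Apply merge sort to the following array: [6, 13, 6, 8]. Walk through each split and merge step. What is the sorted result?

Merge sort trace:

Split: [6, 13, 6, 8] -> [6, 13] and [6, 8]
  Split: [6, 13] -> [6] and [13]
  Merge: [6] + [13] -> [6, 13]
  Split: [6, 8] -> [6] and [8]
  Merge: [6] + [8] -> [6, 8]
Merge: [6, 13] + [6, 8] -> [6, 6, 8, 13]

Final sorted array: [6, 6, 8, 13]

The merge sort proceeds by recursively splitting the array and merging sorted halves.
After all merges, the sorted array is [6, 6, 8, 13].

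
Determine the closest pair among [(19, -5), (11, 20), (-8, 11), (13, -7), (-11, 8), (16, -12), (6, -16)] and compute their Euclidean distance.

Computing all pairwise distances among 7 points:

d((19, -5), (11, 20)) = 26.2488
d((19, -5), (-8, 11)) = 31.3847
d((19, -5), (13, -7)) = 6.3246
d((19, -5), (-11, 8)) = 32.6956
d((19, -5), (16, -12)) = 7.6158
d((19, -5), (6, -16)) = 17.0294
d((11, 20), (-8, 11)) = 21.0238
d((11, 20), (13, -7)) = 27.074
d((11, 20), (-11, 8)) = 25.0599
d((11, 20), (16, -12)) = 32.3883
d((11, 20), (6, -16)) = 36.3456
d((-8, 11), (13, -7)) = 27.6586
d((-8, 11), (-11, 8)) = 4.2426 <-- minimum
d((-8, 11), (16, -12)) = 33.2415
d((-8, 11), (6, -16)) = 30.4138
d((13, -7), (-11, 8)) = 28.3019
d((13, -7), (16, -12)) = 5.831
d((13, -7), (6, -16)) = 11.4018
d((-11, 8), (16, -12)) = 33.6006
d((-11, 8), (6, -16)) = 29.4109
d((16, -12), (6, -16)) = 10.7703

Closest pair: (-8, 11) and (-11, 8) with distance 4.2426

The closest pair is (-8, 11) and (-11, 8) with Euclidean distance 4.2426. For 7 points, brute-force pairwise comparison is shown above. For large n, the divide-and-conquer algorithm (sort by x, recurse on halves, check the dividing strip) achieves O(n log n).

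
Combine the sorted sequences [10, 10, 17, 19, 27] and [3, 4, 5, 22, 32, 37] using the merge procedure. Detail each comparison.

Merging process:

Compare 10 vs 3: take 3 from right. Merged: [3]
Compare 10 vs 4: take 4 from right. Merged: [3, 4]
Compare 10 vs 5: take 5 from right. Merged: [3, 4, 5]
Compare 10 vs 22: take 10 from left. Merged: [3, 4, 5, 10]
Compare 10 vs 22: take 10 from left. Merged: [3, 4, 5, 10, 10]
Compare 17 vs 22: take 17 from left. Merged: [3, 4, 5, 10, 10, 17]
Compare 19 vs 22: take 19 from left. Merged: [3, 4, 5, 10, 10, 17, 19]
Compare 27 vs 22: take 22 from right. Merged: [3, 4, 5, 10, 10, 17, 19, 22]
Compare 27 vs 32: take 27 from left. Merged: [3, 4, 5, 10, 10, 17, 19, 22, 27]
Append remaining from right: [32, 37]. Merged: [3, 4, 5, 10, 10, 17, 19, 22, 27, 32, 37]

Final merged array: [3, 4, 5, 10, 10, 17, 19, 22, 27, 32, 37]
Total comparisons: 9

The merged array is [3, 4, 5, 10, 10, 17, 19, 22, 27, 32, 37], requiring 9 comparisons. The merge step runs in O(n) time where n is the total number of elements.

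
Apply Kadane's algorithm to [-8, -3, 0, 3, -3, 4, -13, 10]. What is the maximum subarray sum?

Using Kadane's algorithm on [-8, -3, 0, 3, -3, 4, -13, 10]:

Scanning through the array:
Position 1 (value -3): max_ending_here = -3, max_so_far = -3
Position 2 (value 0): max_ending_here = 0, max_so_far = 0
Position 3 (value 3): max_ending_here = 3, max_so_far = 3
Position 4 (value -3): max_ending_here = 0, max_so_far = 3
Position 5 (value 4): max_ending_here = 4, max_so_far = 4
Position 6 (value -13): max_ending_here = -9, max_so_far = 4
Position 7 (value 10): max_ending_here = 10, max_so_far = 10

Maximum subarray: [10]
Maximum sum: 10

The maximum subarray is [10] with sum 10. This subarray runs from index 7 to index 7.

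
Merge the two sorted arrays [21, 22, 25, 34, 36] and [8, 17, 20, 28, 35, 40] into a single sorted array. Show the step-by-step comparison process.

Merging process:

Compare 21 vs 8: take 8 from right. Merged: [8]
Compare 21 vs 17: take 17 from right. Merged: [8, 17]
Compare 21 vs 20: take 20 from right. Merged: [8, 17, 20]
Compare 21 vs 28: take 21 from left. Merged: [8, 17, 20, 21]
Compare 22 vs 28: take 22 from left. Merged: [8, 17, 20, 21, 22]
Compare 25 vs 28: take 25 from left. Merged: [8, 17, 20, 21, 22, 25]
Compare 34 vs 28: take 28 from right. Merged: [8, 17, 20, 21, 22, 25, 28]
Compare 34 vs 35: take 34 from left. Merged: [8, 17, 20, 21, 22, 25, 28, 34]
Compare 36 vs 35: take 35 from right. Merged: [8, 17, 20, 21, 22, 25, 28, 34, 35]
Compare 36 vs 40: take 36 from left. Merged: [8, 17, 20, 21, 22, 25, 28, 34, 35, 36]
Append remaining from right: [40]. Merged: [8, 17, 20, 21, 22, 25, 28, 34, 35, 36, 40]

Final merged array: [8, 17, 20, 21, 22, 25, 28, 34, 35, 36, 40]
Total comparisons: 10

The merged array is [8, 17, 20, 21, 22, 25, 28, 34, 35, 36, 40], requiring 10 comparisons. The merge step runs in O(n) time where n is the total number of elements.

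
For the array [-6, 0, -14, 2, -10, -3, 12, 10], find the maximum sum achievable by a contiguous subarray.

Using Kadane's algorithm on [-6, 0, -14, 2, -10, -3, 12, 10]:

Scanning through the array:
Position 1 (value 0): max_ending_here = 0, max_so_far = 0
Position 2 (value -14): max_ending_here = -14, max_so_far = 0
Position 3 (value 2): max_ending_here = 2, max_so_far = 2
Position 4 (value -10): max_ending_here = -8, max_so_far = 2
Position 5 (value -3): max_ending_here = -3, max_so_far = 2
Position 6 (value 12): max_ending_here = 12, max_so_far = 12
Position 7 (value 10): max_ending_here = 22, max_so_far = 22

Maximum subarray: [12, 10]
Maximum sum: 22

The maximum subarray is [12, 10] with sum 22. This subarray runs from index 6 to index 7.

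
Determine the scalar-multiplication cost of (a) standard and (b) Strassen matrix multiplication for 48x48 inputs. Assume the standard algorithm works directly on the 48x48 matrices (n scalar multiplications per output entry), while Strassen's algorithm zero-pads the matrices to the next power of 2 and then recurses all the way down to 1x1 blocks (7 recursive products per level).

Matrix multiplication for 48x48 matrices:

Strassen's algorithm requires power-of-2 dimensions. Pad 48x48 to 64x64 (next power of 2).

Standard algorithm: 48^3 = 110592 multiplications
Strassen's algorithm: 7^(log2(64)) = 7^6 = 117649 multiplications
Difference: 110592 - 117649 = -7057 (Strassen uses MORE here due to padding overhead — for small or just-over-power-of-2 n, padding can outweigh the per-level savings)

Standard: 110592 multiplications (48^3). Strassen: 117649 multiplications (7^6, after padding to 64x64). Strassen reduces 8 recursive multiplications to 7 at each level.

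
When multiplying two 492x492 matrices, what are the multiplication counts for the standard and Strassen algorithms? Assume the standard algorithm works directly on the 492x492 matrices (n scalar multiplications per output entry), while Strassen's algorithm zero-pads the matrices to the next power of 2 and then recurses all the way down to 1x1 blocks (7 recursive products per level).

Matrix multiplication for 492x492 matrices:

Strassen's algorithm requires power-of-2 dimensions. Pad 492x492 to 512x512 (next power of 2).

Standard algorithm: 492^3 = 119095488 multiplications
Strassen's algorithm: 7^(log2(512)) = 7^9 = 40353607 multiplications
Savings: 119095488 - 40353607 = 78741881 multiplications

Standard: 119095488 multiplications (492^3). Strassen: 40353607 multiplications (7^9, after padding to 512x512). Strassen reduces 8 recursive multiplications to 7 at each level.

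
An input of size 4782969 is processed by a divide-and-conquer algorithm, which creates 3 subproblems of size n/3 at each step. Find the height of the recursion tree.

For divide and conquer with division factor 3:

Problem sizes at each level:
Level 0: 4782969
Level 1: 1594323
Level 2: 531441
Level 3: 177147
Level 4: 59049
Level 5: 19683
Level 6: 6561
Level 7: 2187
Level 8: 729
Level 9: 243
Level 10: 81
Level 11: 27
Level 12: 9
Level 13: 3
Level 14: 1

The root is level 0 and the size-1 base case is level 14 (the tree spans levels 0 through 14, i.e. 15 levels counting the root), so the depth is the number of divisions: log_3(4782969) = 14

The recursion tree depth is log_3(4782969) = 14. At each level, the problem size is divided by 3, so it takes 14 divisions to reduce to a base case of size 1. The algorithm makes 3 recursive calls at each level.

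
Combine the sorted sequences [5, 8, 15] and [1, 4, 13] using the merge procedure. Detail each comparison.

Merging process:

Compare 5 vs 1: take 1 from right. Merged: [1]
Compare 5 vs 4: take 4 from right. Merged: [1, 4]
Compare 5 vs 13: take 5 from left. Merged: [1, 4, 5]
Compare 8 vs 13: take 8 from left. Merged: [1, 4, 5, 8]
Compare 15 vs 13: take 13 from right. Merged: [1, 4, 5, 8, 13]
Append remaining from left: [15]. Merged: [1, 4, 5, 8, 13, 15]

Final merged array: [1, 4, 5, 8, 13, 15]
Total comparisons: 5

The merged array is [1, 4, 5, 8, 13, 15], requiring 5 comparisons. The merge step runs in O(n) time where n is the total number of elements.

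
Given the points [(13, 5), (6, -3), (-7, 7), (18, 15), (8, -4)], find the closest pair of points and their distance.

Computing all pairwise distances among 5 points:

d((13, 5), (6, -3)) = 10.6301
d((13, 5), (-7, 7)) = 20.0998
d((13, 5), (18, 15)) = 11.1803
d((13, 5), (8, -4)) = 10.2956
d((6, -3), (-7, 7)) = 16.4012
d((6, -3), (18, 15)) = 21.6333
d((6, -3), (8, -4)) = 2.2361 <-- minimum
d((-7, 7), (18, 15)) = 26.2488
d((-7, 7), (8, -4)) = 18.6011
d((18, 15), (8, -4)) = 21.4709

Closest pair: (6, -3) and (8, -4) with distance 2.2361

The closest pair is (6, -3) and (8, -4) with Euclidean distance 2.2361. For 5 points, brute-force pairwise comparison is shown above. For large n, the divide-and-conquer algorithm (sort by x, recurse on halves, check the dividing strip) achieves O(n log n).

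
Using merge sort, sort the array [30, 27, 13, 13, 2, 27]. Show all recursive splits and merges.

Merge sort trace:

Split: [30, 27, 13, 13, 2, 27] -> [30, 27, 13] and [13, 2, 27]
  Split: [30, 27, 13] -> [30] and [27, 13]
    Split: [27, 13] -> [27] and [13]
    Merge: [27] + [13] -> [13, 27]
  Merge: [30] + [13, 27] -> [13, 27, 30]
  Split: [13, 2, 27] -> [13] and [2, 27]
    Split: [2, 27] -> [2] and [27]
    Merge: [2] + [27] -> [2, 27]
  Merge: [13] + [2, 27] -> [2, 13, 27]
Merge: [13, 27, 30] + [2, 13, 27] -> [2, 13, 13, 27, 27, 30]

Final sorted array: [2, 13, 13, 27, 27, 30]

The merge sort proceeds by recursively splitting the array and merging sorted halves.
After all merges, the sorted array is [2, 13, 13, 27, 27, 30].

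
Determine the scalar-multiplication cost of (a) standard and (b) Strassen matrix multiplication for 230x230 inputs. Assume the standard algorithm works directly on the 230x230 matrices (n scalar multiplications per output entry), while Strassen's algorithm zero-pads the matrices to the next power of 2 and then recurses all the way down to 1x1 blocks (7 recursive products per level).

Matrix multiplication for 230x230 matrices:

Strassen's algorithm requires power-of-2 dimensions. Pad 230x230 to 256x256 (next power of 2).

Standard algorithm: 230^3 = 12167000 multiplications
Strassen's algorithm: 7^(log2(256)) = 7^8 = 5764801 multiplications
Savings: 12167000 - 5764801 = 6402199 multiplications

Standard: 12167000 multiplications (230^3). Strassen: 5764801 multiplications (7^8, after padding to 256x256). Strassen reduces 8 recursive multiplications to 7 at each level.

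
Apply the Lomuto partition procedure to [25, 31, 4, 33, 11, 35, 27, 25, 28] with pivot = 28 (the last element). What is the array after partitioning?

Lomuto partition with pivot = 28:

Initial array: [25, 31, 4, 33, 11, 35, 27, 25, 28]

arr[0]=25 <= 28: swap with position 0, array becomes [25, 31, 4, 33, 11, 35, 27, 25, 28]
arr[1]=31 > 28: no swap
arr[2]=4 <= 28: swap with position 1, array becomes [25, 4, 31, 33, 11, 35, 27, 25, 28]
arr[3]=33 > 28: no swap
arr[4]=11 <= 28: swap with position 2, array becomes [25, 4, 11, 33, 31, 35, 27, 25, 28]
arr[5]=35 > 28: no swap
arr[6]=27 <= 28: swap with position 3, array becomes [25, 4, 11, 27, 31, 35, 33, 25, 28]
arr[7]=25 <= 28: swap with position 4, array becomes [25, 4, 11, 27, 25, 35, 33, 31, 28]

Place pivot at position 5: [25, 4, 11, 27, 25, 28, 33, 31, 35]
Pivot position: 5

After partitioning with pivot 28, the array becomes [25, 4, 11, 27, 25, 28, 33, 31, 35]. The pivot is placed at index 5. All elements to the left of the pivot are <= 28, and all elements to the right are > 28.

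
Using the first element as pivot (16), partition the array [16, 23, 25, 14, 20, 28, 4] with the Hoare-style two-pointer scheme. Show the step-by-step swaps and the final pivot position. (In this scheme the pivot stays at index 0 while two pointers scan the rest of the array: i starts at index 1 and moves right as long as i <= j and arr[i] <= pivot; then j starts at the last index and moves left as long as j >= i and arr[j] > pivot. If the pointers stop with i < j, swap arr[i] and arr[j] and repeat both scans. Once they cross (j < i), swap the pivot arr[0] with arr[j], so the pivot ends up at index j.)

Hoare-style two-pointer partition with pivot = 16:

Initial array: [16, 23, 25, 14, 20, 28, 4]

Pointers start at i = 1, j = 6.
i stops at index 1 (arr[1]=23 > 16), j stops at index 6 (arr[6]=4 <= 16): swap arr[1] and arr[6], array becomes [16, 4, 25, 14, 20, 28, 23]
i stops at index 2 (arr[2]=25 > 16), j stops at index 3 (arr[3]=14 <= 16): swap arr[2] and arr[3], array becomes [16, 4, 14, 25, 20, 28, 23]
i ends at 3, j ends at 2: the pointers have crossed (j < i), so scanning stops.

Swap pivot arr[0] with arr[2] to place pivot at position 2: [14, 4, 16, 25, 20, 28, 23]
Pivot position: 2

After partitioning with pivot 16, the array becomes [14, 4, 16, 25, 20, 28, 23]. The pivot is placed at index 2. All elements to the left of the pivot are <= 16, and all elements to the right are > 16.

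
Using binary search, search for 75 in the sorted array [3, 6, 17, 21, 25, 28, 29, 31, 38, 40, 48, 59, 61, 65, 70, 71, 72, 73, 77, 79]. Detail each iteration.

Binary search for 75 in [3, 6, 17, 21, 25, 28, 29, 31, 38, 40, 48, 59, 61, 65, 70, 71, 72, 73, 77, 79]:

lo=0, hi=19, mid=9, arr[mid]=40 -> 40 < 75, search right half
lo=10, hi=19, mid=14, arr[mid]=70 -> 70 < 75, search right half
lo=15, hi=19, mid=17, arr[mid]=73 -> 73 < 75, search right half
lo=18, hi=19, mid=18, arr[mid]=77 -> 77 > 75, search left half
lo=18 > hi=17, target 75 not found

Binary search determines that 75 is not in the array after 4 comparisons. The search space was exhausted without finding the target.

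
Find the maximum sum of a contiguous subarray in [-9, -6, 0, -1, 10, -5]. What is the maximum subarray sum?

Using Kadane's algorithm on [-9, -6, 0, -1, 10, -5]:

Scanning through the array:
Position 1 (value -6): max_ending_here = -6, max_so_far = -6
Position 2 (value 0): max_ending_here = 0, max_so_far = 0
Position 3 (value -1): max_ending_here = -1, max_so_far = 0
Position 4 (value 10): max_ending_here = 10, max_so_far = 10
Position 5 (value -5): max_ending_here = 5, max_so_far = 10

Maximum subarray: [10]
Maximum sum: 10

The maximum subarray is [10] with sum 10. This subarray runs from index 4 to index 4.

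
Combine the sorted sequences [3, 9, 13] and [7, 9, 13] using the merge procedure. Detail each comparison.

Merging process:

Compare 3 vs 7: take 3 from left. Merged: [3]
Compare 9 vs 7: take 7 from right. Merged: [3, 7]
Compare 9 vs 9: take 9 from left. Merged: [3, 7, 9]
Compare 13 vs 9: take 9 from right. Merged: [3, 7, 9, 9]
Compare 13 vs 13: take 13 from left. Merged: [3, 7, 9, 9, 13]
Append remaining from right: [13]. Merged: [3, 7, 9, 9, 13, 13]

Final merged array: [3, 7, 9, 9, 13, 13]
Total comparisons: 5

The merged array is [3, 7, 9, 9, 13, 13], requiring 5 comparisons. The merge step runs in O(n) time where n is the total number of elements.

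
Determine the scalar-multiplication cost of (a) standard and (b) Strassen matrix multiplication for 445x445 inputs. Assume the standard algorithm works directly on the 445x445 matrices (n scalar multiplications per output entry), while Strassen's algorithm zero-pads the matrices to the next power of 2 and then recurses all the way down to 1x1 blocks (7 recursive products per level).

Matrix multiplication for 445x445 matrices:

Strassen's algorithm requires power-of-2 dimensions. Pad 445x445 to 512x512 (next power of 2).

Standard algorithm: 445^3 = 88121125 multiplications
Strassen's algorithm: 7^(log2(512)) = 7^9 = 40353607 multiplications
Savings: 88121125 - 40353607 = 47767518 multiplications

Standard: 88121125 multiplications (445^3). Strassen: 40353607 multiplications (7^9, after padding to 512x512). Strassen reduces 8 recursive multiplications to 7 at each level.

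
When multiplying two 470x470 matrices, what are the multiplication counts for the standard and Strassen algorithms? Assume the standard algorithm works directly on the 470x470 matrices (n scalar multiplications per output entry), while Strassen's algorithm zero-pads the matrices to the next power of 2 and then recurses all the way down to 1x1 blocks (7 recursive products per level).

Matrix multiplication for 470x470 matrices:

Strassen's algorithm requires power-of-2 dimensions. Pad 470x470 to 512x512 (next power of 2).

Standard algorithm: 470^3 = 103823000 multiplications
Strassen's algorithm: 7^(log2(512)) = 7^9 = 40353607 multiplications
Savings: 103823000 - 40353607 = 63469393 multiplications

Standard: 103823000 multiplications (470^3). Strassen: 40353607 multiplications (7^9, after padding to 512x512). Strassen reduces 8 recursive multiplications to 7 at each level.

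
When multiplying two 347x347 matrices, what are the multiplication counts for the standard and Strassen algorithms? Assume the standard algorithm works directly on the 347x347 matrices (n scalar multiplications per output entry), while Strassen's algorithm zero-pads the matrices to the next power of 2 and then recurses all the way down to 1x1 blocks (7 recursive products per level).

Matrix multiplication for 347x347 matrices:

Strassen's algorithm requires power-of-2 dimensions. Pad 347x347 to 512x512 (next power of 2).

Standard algorithm: 347^3 = 41781923 multiplications
Strassen's algorithm: 7^(log2(512)) = 7^9 = 40353607 multiplications
Savings: 41781923 - 40353607 = 1428316 multiplications

Standard: 41781923 multiplications (347^3). Strassen: 40353607 multiplications (7^9, after padding to 512x512). Strassen reduces 8 recursive multiplications to 7 at each level.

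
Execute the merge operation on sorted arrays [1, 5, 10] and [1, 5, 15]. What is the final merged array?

Merging process:

Compare 1 vs 1: take 1 from left. Merged: [1]
Compare 5 vs 1: take 1 from right. Merged: [1, 1]
Compare 5 vs 5: take 5 from left. Merged: [1, 1, 5]
Compare 10 vs 5: take 5 from right. Merged: [1, 1, 5, 5]
Compare 10 vs 15: take 10 from left. Merged: [1, 1, 5, 5, 10]
Append remaining from right: [15]. Merged: [1, 1, 5, 5, 10, 15]

Final merged array: [1, 1, 5, 5, 10, 15]
Total comparisons: 5

The merged array is [1, 1, 5, 5, 10, 15], requiring 5 comparisons. The merge step runs in O(n) time where n is the total number of elements.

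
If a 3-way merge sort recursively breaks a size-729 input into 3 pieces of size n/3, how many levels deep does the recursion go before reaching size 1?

For divide and conquer with division factor 3:

Problem sizes at each level:
Level 0: 729
Level 1: 243
Level 2: 81
Level 3: 27
Level 4: 9
Level 5: 3
Level 6: 1

The root is level 0 and the size-1 base case is level 6 (the tree spans levels 0 through 6, i.e. 7 levels counting the root), so the depth is the number of divisions: log_3(729) = 6

The recursion tree depth is log_3(729) = 6. At each level, the problem size is divided by 3, so it takes 6 divisions to reduce to a base case of size 1. The algorithm makes 3 recursive calls at each level.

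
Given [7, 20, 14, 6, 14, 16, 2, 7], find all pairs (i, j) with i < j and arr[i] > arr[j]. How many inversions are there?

Finding inversions in [7, 20, 14, 6, 14, 16, 2, 7]:

(0, 3): arr[0]=7 > arr[3]=6
(0, 6): arr[0]=7 > arr[6]=2
(1, 2): arr[1]=20 > arr[2]=14
(1, 3): arr[1]=20 > arr[3]=6
(1, 4): arr[1]=20 > arr[4]=14
(1, 5): arr[1]=20 > arr[5]=16
(1, 6): arr[1]=20 > arr[6]=2
(1, 7): arr[1]=20 > arr[7]=7
(2, 3): arr[2]=14 > arr[3]=6
(2, 6): arr[2]=14 > arr[6]=2
(2, 7): arr[2]=14 > arr[7]=7
(3, 6): arr[3]=6 > arr[6]=2
(4, 6): arr[4]=14 > arr[6]=2
(4, 7): arr[4]=14 > arr[7]=7
(5, 6): arr[5]=16 > arr[6]=2
(5, 7): arr[5]=16 > arr[7]=7

Total inversions: 16

The array has 16 inversion(s): (0,3), (0,6), (1,2), (1,3), (1,4), (1,5), (1,6), (1,7), (2,3), (2,6), (2,7), (3,6), (4,6), (4,7), (5,6), (5,7). Each pair (i,j) satisfies i < j and arr[i] > arr[j].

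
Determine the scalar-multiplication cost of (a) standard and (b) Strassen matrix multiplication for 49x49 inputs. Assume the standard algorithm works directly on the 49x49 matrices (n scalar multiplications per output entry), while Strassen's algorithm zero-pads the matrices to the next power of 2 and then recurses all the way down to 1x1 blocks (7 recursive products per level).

Matrix multiplication for 49x49 matrices:

Strassen's algorithm requires power-of-2 dimensions. Pad 49x49 to 64x64 (next power of 2).

Standard algorithm: 49^3 = 117649 multiplications
Strassen's algorithm: 7^(log2(64)) = 7^6 = 117649 multiplications
Savings: 117649 - 117649 = 0 multiplications

Standard: 117649 multiplications (49^3). Strassen: 117649 multiplications (7^6, after padding to 64x64). Strassen reduces 8 recursive multiplications to 7 at each level.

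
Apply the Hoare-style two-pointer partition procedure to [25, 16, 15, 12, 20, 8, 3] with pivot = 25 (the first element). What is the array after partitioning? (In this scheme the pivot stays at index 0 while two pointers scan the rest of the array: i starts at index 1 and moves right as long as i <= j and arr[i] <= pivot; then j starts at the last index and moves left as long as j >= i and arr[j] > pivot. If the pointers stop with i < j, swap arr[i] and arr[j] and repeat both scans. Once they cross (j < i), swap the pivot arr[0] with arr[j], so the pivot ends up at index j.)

Hoare-style two-pointer partition with pivot = 25:

Initial array: [25, 16, 15, 12, 20, 8, 3]

Pointers start at i = 1, j = 6.
i ends at 7, j ends at 6: the pointers have crossed (j < i), so scanning stops.

Swap pivot arr[0] with arr[6] to place pivot at position 6: [3, 16, 15, 12, 20, 8, 25]
Pivot position: 6

After partitioning with pivot 25, the array becomes [3, 16, 15, 12, 20, 8, 25]. The pivot is placed at index 6. All elements to the left of the pivot are <= 25, and all elements to the right are > 25.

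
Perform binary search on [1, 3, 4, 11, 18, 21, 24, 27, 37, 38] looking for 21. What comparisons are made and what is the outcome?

Binary search for 21 in [1, 3, 4, 11, 18, 21, 24, 27, 37, 38]:

lo=0, hi=9, mid=4, arr[mid]=18 -> 18 < 21, search right half
lo=5, hi=9, mid=7, arr[mid]=27 -> 27 > 21, search left half
lo=5, hi=6, mid=5, arr[mid]=21 -> Found target at index 5!

Binary search finds 21 at index 5 after 3 comparisons. The search repeatedly halves the search space by comparing with the middle element.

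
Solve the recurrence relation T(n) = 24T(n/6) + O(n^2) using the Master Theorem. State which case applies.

Master Theorem for T(n) = 24T(n/6) + O(n^2):

a = 24, b = 6, c = 2
log_b(a) = log_6(24) = 1.7737

Case 3: c = 2 > log_6(24) = 1.7737
T(n) = O(n^2) = O(n^2)

For T(n) = 24T(n/6) + O(n^2): log_6(24) = 1.7737. This is Case 3 of the Master Theorem (c > log_b(a), work dominated by root), giving O(n^2).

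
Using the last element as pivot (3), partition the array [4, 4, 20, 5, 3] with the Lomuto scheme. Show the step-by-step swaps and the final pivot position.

Lomuto partition with pivot = 3:

Initial array: [4, 4, 20, 5, 3]

arr[0]=4 > 3: no swap
arr[1]=4 > 3: no swap
arr[2]=20 > 3: no swap
arr[3]=5 > 3: no swap

Place pivot at position 0: [3, 4, 20, 5, 4]
Pivot position: 0

After partitioning with pivot 3, the array becomes [3, 4, 20, 5, 4]. The pivot is placed at index 0. All elements to the left of the pivot are <= 3, and all elements to the right are > 3.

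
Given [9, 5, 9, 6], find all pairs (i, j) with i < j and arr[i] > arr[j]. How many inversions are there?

Finding inversions in [9, 5, 9, 6]:

(0, 1): arr[0]=9 > arr[1]=5
(0, 3): arr[0]=9 > arr[3]=6
(2, 3): arr[2]=9 > arr[3]=6

Total inversions: 3

The array has 3 inversion(s): (0,1), (0,3), (2,3). Each pair (i,j) satisfies i < j and arr[i] > arr[j].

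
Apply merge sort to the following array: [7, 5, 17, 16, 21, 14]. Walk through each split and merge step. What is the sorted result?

Merge sort trace:

Split: [7, 5, 17, 16, 21, 14] -> [7, 5, 17] and [16, 21, 14]
  Split: [7, 5, 17] -> [7] and [5, 17]
    Split: [5, 17] -> [5] and [17]
    Merge: [5] + [17] -> [5, 17]
  Merge: [7] + [5, 17] -> [5, 7, 17]
  Split: [16, 21, 14] -> [16] and [21, 14]
    Split: [21, 14] -> [21] and [14]
    Merge: [21] + [14] -> [14, 21]
  Merge: [16] + [14, 21] -> [14, 16, 21]
Merge: [5, 7, 17] + [14, 16, 21] -> [5, 7, 14, 16, 17, 21]

Final sorted array: [5, 7, 14, 16, 17, 21]

The merge sort proceeds by recursively splitting the array and merging sorted halves.
After all merges, the sorted array is [5, 7, 14, 16, 17, 21].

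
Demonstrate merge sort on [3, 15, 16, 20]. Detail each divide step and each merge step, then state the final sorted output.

Merge sort trace:

Split: [3, 15, 16, 20] -> [3, 15] and [16, 20]
  Split: [3, 15] -> [3] and [15]
  Merge: [3] + [15] -> [3, 15]
  Split: [16, 20] -> [16] and [20]
  Merge: [16] + [20] -> [16, 20]
Merge: [3, 15] + [16, 20] -> [3, 15, 16, 20]

Final sorted array: [3, 15, 16, 20]

The merge sort proceeds by recursively splitting the array and merging sorted halves.
After all merges, the sorted array is [3, 15, 16, 20].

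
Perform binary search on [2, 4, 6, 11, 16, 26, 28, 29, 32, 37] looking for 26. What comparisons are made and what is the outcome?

Binary search for 26 in [2, 4, 6, 11, 16, 26, 28, 29, 32, 37]:

lo=0, hi=9, mid=4, arr[mid]=16 -> 16 < 26, search right half
lo=5, hi=9, mid=7, arr[mid]=29 -> 29 > 26, search left half
lo=5, hi=6, mid=5, arr[mid]=26 -> Found target at index 5!

Binary search finds 26 at index 5 after 3 comparisons. The search repeatedly halves the search space by comparing with the middle element.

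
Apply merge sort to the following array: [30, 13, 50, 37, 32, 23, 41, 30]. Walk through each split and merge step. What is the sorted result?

Merge sort trace:

Split: [30, 13, 50, 37, 32, 23, 41, 30] -> [30, 13, 50, 37] and [32, 23, 41, 30]
  Split: [30, 13, 50, 37] -> [30, 13] and [50, 37]
    Split: [30, 13] -> [30] and [13]
    Merge: [30] + [13] -> [13, 30]
    Split: [50, 37] -> [50] and [37]
    Merge: [50] + [37] -> [37, 50]
  Merge: [13, 30] + [37, 50] -> [13, 30, 37, 50]
  Split: [32, 23, 41, 30] -> [32, 23] and [41, 30]
    Split: [32, 23] -> [32] and [23]
    Merge: [32] + [23] -> [23, 32]
    Split: [41, 30] -> [41] and [30]
    Merge: [41] + [30] -> [30, 41]
  Merge: [23, 32] + [30, 41] -> [23, 30, 32, 41]
Merge: [13, 30, 37, 50] + [23, 30, 32, 41] -> [13, 23, 30, 30, 32, 37, 41, 50]

Final sorted array: [13, 23, 30, 30, 32, 37, 41, 50]

The merge sort proceeds by recursively splitting the array and merging sorted halves.
After all merges, the sorted array is [13, 23, 30, 30, 32, 37, 41, 50].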